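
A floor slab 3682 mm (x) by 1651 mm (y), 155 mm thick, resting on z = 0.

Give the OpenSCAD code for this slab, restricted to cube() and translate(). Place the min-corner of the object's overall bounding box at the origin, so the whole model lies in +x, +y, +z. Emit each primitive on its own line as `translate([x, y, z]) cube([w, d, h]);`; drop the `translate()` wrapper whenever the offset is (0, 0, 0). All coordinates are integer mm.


cube([3682, 1651, 155]);


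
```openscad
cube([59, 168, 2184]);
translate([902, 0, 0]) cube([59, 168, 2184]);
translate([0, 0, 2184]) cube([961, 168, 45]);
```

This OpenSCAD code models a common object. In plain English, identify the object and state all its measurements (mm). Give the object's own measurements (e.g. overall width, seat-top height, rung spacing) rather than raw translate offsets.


A door frame. The clear opening is 843 mm wide and 2184 mm high. Two 59 mm wide jambs, 168 mm deep, stand either side of the opening from the floor to the top of the opening. A 45 mm thick head sits across the top of both jambs, spanning the full outside width of the frame.


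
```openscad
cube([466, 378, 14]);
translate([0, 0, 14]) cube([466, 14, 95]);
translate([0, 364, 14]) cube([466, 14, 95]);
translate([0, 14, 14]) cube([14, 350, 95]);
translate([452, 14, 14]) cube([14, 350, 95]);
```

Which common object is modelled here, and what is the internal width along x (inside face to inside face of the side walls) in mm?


An open box. The internal width is 438 mm.

A 466×378 base slab with four walls standing on it — an open box. The base is 466 mm wide and the walls are 14 mm thick, so the internal width is 466 − 2 × 14 = 438 mm.


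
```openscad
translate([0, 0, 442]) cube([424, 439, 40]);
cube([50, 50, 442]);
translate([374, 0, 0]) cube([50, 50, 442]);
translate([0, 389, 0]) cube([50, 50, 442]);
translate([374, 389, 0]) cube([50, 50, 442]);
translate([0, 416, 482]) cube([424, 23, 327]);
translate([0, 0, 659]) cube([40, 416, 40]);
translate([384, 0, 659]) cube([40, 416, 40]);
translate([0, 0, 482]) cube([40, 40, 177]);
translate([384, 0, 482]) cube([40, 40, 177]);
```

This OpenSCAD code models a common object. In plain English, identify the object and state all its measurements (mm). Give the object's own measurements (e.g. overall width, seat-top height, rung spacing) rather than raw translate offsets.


A chair. The seat is a 424×439×40 mm slab with its top at z = 482 mm, on four 50×50 mm corner legs (flush with the seat edges, standing on z = 0). A flat backrest 23 mm thick, 327 mm tall, spans the full seat width and rises from the seat top along its +y edge, rear face flush with the rear of the seat. Two armrests of 40×40 mm section run along each side from the seat's front edge to the front of the backrest, top faces 217 mm above the seat top and outer faces flush with the seat's x-edges; a 40×40 mm post under the front of each armrest stands on the seat at the front corner.


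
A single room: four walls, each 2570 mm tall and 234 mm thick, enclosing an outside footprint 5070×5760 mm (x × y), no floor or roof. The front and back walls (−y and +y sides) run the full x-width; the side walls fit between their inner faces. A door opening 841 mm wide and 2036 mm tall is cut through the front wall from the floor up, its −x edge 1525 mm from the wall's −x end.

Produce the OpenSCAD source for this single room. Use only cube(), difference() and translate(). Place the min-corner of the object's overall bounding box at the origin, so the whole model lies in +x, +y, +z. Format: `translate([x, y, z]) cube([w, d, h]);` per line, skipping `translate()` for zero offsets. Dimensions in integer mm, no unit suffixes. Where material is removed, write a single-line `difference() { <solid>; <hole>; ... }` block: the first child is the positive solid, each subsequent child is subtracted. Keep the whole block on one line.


difference() { cube([5070, 234, 2570]); translate([1525, 0, 0]) cube([841, 234, 2036]); }
translate([0, 5526, 0]) cube([5070, 234, 2570]);
translate([0, 234, 0]) cube([234, 5292, 2570]);
translate([4836, 234, 0]) cube([234, 5292, 2570]);


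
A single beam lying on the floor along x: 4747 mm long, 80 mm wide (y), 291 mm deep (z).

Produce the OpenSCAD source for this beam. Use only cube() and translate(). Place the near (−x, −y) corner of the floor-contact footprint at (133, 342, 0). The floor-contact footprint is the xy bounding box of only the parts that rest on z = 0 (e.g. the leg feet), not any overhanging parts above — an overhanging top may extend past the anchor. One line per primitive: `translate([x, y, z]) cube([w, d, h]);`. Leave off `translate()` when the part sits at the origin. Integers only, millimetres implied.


translate([133, 342, 0]) cube([4747, 80, 291]);


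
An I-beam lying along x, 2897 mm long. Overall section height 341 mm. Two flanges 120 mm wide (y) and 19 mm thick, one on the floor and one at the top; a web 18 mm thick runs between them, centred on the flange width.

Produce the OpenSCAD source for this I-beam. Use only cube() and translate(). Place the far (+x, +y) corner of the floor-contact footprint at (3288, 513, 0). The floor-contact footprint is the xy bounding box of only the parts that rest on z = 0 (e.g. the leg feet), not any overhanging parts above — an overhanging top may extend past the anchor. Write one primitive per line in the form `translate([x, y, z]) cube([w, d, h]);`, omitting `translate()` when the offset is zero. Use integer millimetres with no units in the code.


translate([391, 393, 0]) cube([2897, 120, 19]);
translate([391, 444, 19]) cube([2897, 18, 303]);
translate([391, 393, 322]) cube([2897, 120, 19]);


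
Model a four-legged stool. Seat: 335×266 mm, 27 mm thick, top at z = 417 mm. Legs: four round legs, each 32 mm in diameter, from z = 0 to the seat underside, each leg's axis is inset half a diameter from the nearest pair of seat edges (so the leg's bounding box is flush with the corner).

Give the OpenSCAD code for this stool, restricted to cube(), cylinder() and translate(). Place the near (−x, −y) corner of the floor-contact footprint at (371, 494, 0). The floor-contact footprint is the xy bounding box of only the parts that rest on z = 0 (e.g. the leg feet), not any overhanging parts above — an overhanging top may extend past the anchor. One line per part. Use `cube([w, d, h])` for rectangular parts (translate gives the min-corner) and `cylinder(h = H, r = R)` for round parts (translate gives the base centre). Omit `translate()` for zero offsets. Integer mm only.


translate([371, 494, 390]) cube([335, 266, 27]);
translate([387, 510, 0]) cylinder(h = 390, r = 16);
translate([690, 510, 0]) cylinder(h = 390, r = 16);
translate([387, 744, 0]) cylinder(h = 390, r = 16);
translate([690, 744, 0]) cylinder(h = 390, r = 16);


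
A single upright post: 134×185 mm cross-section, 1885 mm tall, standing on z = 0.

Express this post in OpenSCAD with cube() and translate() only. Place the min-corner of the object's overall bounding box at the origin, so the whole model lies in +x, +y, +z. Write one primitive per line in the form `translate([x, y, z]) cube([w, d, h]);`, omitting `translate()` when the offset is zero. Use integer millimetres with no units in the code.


cube([134, 185, 1885]);


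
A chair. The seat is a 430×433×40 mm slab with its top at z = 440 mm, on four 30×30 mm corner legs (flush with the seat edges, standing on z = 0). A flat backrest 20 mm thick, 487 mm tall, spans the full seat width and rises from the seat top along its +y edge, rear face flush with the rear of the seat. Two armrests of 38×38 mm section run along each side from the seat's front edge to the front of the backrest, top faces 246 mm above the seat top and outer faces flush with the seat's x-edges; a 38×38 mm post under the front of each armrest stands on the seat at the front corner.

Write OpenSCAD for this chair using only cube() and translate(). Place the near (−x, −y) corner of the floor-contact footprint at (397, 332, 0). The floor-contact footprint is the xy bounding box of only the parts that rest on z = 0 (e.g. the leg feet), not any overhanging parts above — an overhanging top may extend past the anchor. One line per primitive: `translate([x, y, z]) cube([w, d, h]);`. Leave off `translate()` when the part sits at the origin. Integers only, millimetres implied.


translate([397, 332, 400]) cube([430, 433, 40]);
translate([397, 332, 0]) cube([30, 30, 400]);
translate([797, 332, 0]) cube([30, 30, 400]);
translate([397, 735, 0]) cube([30, 30, 400]);
translate([797, 735, 0]) cube([30, 30, 400]);
translate([397, 745, 440]) cube([430, 20, 487]);
translate([397, 332, 648]) cube([38, 413, 38]);
translate([789, 332, 648]) cube([38, 413, 38]);
translate([397, 332, 440]) cube([38, 38, 208]);
translate([789, 332, 440]) cube([38, 38, 208]);


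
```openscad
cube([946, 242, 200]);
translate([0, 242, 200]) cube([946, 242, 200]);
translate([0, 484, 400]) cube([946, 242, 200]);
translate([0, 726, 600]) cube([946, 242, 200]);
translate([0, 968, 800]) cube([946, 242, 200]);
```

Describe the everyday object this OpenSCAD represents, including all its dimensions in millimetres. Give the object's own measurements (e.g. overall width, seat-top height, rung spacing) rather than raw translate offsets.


A straight staircase of 5 solid steps. Each step is 946 mm wide (x), 242 mm deep (y, the going) and 200 mm tall (the rise). The first step rests on the floor; each subsequent step sits one going further in +y and one rise higher in +z, directly behind and above the previous step with no overlap.


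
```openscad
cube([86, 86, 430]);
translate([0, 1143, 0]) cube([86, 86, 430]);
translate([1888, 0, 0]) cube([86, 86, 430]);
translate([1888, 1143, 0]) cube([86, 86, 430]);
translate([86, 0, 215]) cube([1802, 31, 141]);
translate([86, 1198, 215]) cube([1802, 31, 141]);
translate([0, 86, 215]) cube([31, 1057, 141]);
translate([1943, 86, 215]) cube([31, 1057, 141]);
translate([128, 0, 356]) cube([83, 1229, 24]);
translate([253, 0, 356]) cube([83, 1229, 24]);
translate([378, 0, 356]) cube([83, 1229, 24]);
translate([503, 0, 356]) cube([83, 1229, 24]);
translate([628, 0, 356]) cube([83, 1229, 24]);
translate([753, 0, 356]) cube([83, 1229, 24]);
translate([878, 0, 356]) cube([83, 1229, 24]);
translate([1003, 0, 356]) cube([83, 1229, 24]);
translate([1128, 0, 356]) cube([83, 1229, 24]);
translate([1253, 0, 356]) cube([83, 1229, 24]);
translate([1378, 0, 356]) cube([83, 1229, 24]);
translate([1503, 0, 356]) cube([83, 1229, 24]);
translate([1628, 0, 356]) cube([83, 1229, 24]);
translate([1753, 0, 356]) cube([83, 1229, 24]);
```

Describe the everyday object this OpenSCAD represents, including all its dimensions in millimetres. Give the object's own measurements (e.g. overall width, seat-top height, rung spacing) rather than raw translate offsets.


A bed frame 1974 mm long (x) by 1229 mm wide (y). Four 86×86 mm corner posts, 430 mm tall, at the corners of the footprint. Four rails of 31 mm thickness and 141 mm height run between adjacent posts with their undersides at z = 215 mm, their outer faces flush with the outside of the frame (the two x-running rails run between the posts' inner faces; the two y-running rails run between the posts' inner faces). 14 slats, each 83 mm wide (x) and 24 mm thick, lie across the top of the two x-running rails, running the full 1229 mm width of the frame in y; along x they sit between the end posts with a 42 mm gap after the −x posts and between neighbouring slats, leaving 52 mm before the +x posts.


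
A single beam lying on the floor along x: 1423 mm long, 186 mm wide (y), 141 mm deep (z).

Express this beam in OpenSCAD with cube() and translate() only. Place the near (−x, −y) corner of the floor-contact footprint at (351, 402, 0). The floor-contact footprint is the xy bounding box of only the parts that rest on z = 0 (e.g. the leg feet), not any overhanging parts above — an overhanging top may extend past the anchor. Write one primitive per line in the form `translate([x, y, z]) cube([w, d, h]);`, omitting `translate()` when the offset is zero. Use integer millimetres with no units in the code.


translate([351, 402, 0]) cube([1423, 186, 141]);


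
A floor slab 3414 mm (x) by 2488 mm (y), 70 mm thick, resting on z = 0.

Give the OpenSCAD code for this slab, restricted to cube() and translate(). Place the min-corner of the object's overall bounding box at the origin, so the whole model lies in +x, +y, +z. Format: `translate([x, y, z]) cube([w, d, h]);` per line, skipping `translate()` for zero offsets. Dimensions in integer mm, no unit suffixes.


cube([3414, 2488, 70]);


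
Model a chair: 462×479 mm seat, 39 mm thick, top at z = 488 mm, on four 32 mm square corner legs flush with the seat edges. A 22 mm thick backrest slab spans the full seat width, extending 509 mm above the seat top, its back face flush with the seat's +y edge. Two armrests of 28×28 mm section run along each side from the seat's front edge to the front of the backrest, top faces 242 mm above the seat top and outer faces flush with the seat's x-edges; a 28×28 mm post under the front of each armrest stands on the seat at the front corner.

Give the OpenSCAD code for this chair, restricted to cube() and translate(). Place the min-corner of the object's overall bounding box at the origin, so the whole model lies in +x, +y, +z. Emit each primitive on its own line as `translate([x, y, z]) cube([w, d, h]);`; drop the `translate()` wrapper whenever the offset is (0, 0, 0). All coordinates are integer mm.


translate([0, 0, 449]) cube([462, 479, 39]);
cube([32, 32, 449]);
translate([430, 0, 0]) cube([32, 32, 449]);
translate([0, 447, 0]) cube([32, 32, 449]);
translate([430, 447, 0]) cube([32, 32, 449]);
translate([0, 457, 488]) cube([462, 22, 509]);
translate([0, 0, 702]) cube([28, 457, 28]);
translate([434, 0, 702]) cube([28, 457, 28]);
translate([0, 0, 488]) cube([28, 28, 214]);
translate([434, 0, 488]) cube([28, 28, 214]);


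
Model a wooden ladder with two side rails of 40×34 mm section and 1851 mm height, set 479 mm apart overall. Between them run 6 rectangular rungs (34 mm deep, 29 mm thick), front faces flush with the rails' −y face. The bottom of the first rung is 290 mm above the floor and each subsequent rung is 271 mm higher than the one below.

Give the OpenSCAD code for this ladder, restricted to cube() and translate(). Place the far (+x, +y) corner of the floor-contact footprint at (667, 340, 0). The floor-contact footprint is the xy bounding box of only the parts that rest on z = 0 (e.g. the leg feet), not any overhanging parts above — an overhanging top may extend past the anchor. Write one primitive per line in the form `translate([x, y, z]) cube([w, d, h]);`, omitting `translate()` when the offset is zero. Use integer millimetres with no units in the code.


translate([188, 306, 0]) cube([40, 34, 1851]);
translate([627, 306, 0]) cube([40, 34, 1851]);
translate([228, 306, 290]) cube([399, 34, 29]);
translate([228, 306, 561]) cube([399, 34, 29]);
translate([228, 306, 832]) cube([399, 34, 29]);
translate([228, 306, 1103]) cube([399, 34, 29]);
translate([228, 306, 1374]) cube([399, 34, 29]);
translate([228, 306, 1645]) cube([399, 34, 29]);


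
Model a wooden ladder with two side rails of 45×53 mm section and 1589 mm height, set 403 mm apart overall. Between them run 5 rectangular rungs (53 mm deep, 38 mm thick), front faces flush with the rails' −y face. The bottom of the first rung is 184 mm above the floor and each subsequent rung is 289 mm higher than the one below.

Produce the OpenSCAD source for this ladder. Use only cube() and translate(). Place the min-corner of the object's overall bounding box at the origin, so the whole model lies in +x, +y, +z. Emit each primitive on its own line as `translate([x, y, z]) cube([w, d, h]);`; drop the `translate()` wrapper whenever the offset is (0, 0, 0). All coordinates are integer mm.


cube([45, 53, 1589]);
translate([358, 0, 0]) cube([45, 53, 1589]);
translate([45, 0, 184]) cube([313, 53, 38]);
translate([45, 0, 473]) cube([313, 53, 38]);
translate([45, 0, 762]) cube([313, 53, 38]);
translate([45, 0, 1051]) cube([313, 53, 38]);
translate([45, 0, 1340]) cube([313, 53, 38]);


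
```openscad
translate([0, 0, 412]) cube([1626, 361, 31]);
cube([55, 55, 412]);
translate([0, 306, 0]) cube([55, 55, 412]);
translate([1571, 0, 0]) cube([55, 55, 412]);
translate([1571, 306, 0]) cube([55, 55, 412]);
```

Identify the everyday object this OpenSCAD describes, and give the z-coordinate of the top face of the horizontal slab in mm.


A bench. The seat-top height is 443 mm.

A long slab on four corner posts — a bench. The slab sits at z = 412 with thickness 31, so the top is 412 + 31 = 443 mm.


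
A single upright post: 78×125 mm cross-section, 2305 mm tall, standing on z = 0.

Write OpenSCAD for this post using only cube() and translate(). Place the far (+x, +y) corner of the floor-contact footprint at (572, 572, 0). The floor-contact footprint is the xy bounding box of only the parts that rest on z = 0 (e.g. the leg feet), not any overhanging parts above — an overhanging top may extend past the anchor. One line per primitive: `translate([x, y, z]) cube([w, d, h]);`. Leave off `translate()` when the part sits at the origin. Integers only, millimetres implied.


translate([494, 447, 0]) cube([78, 125, 2305]);


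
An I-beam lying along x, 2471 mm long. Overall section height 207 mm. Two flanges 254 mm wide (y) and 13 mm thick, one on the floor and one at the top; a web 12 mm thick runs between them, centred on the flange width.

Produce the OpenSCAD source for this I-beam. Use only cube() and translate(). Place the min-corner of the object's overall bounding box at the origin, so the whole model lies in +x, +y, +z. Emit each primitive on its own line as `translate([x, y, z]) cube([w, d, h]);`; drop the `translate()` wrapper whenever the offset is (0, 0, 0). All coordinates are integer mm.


cube([2471, 254, 13]);
translate([0, 121, 13]) cube([2471, 12, 181]);
translate([0, 0, 194]) cube([2471, 254, 13]);


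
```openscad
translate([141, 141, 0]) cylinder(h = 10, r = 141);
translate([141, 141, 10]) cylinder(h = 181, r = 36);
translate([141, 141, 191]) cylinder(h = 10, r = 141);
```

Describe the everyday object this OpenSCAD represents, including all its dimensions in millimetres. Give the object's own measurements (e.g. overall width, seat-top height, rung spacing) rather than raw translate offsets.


A spool: two coaxial disc flanges of radius 141 mm and thickness 10 mm, joined by a core cylinder of radius 36 mm and height 181 mm. The lower flange rests on z = 0 and the three cylinders share a vertical axis.


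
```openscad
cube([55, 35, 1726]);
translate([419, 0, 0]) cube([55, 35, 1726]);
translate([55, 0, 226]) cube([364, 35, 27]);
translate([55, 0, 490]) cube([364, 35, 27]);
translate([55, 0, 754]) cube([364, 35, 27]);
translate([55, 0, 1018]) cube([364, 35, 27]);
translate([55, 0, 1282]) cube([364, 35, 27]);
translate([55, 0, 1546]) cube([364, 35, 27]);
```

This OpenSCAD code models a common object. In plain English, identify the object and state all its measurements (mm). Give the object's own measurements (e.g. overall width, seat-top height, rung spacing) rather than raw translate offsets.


A straight ladder. Two 55×35 mm vertical rails, 1726 mm tall, stand 474 mm apart (outside-to-outside) with their front faces coplanar on the −y side. 6 rungs, each 35 mm deep and 27 mm tall, span between the inner faces of the rails, front faces flush with the rails. The lowest rung's underside is at z = 226 mm and rungs are spaced 264 mm apart (underside to underside).


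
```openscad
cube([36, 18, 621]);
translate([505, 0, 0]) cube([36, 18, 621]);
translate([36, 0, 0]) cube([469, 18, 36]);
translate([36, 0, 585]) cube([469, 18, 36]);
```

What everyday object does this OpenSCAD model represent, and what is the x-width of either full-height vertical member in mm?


A picture frame. The border width is 36 mm.

Four thin pieces enclosing a rectangular opening — a picture frame. The two full-height stiles are 621 mm tall; the top rail sits at z = 585 and is 36 mm tall, so the border above the opening is 621 − 585 = 36 mm, matching the stile x-width.


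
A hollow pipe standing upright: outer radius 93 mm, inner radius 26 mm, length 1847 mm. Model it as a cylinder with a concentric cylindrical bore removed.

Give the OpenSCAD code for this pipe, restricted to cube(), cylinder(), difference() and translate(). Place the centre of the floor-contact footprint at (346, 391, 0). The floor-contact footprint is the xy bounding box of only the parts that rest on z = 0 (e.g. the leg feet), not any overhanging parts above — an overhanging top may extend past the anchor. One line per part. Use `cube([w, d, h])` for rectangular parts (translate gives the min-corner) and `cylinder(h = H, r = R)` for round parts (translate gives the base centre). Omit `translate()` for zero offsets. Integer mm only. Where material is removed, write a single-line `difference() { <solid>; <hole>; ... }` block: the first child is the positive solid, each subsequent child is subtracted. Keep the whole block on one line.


difference() { translate([346, 391, 0]) cylinder(h = 1847, r = 93); translate([346, 391, 0]) cylinder(h = 1847, r = 26); }


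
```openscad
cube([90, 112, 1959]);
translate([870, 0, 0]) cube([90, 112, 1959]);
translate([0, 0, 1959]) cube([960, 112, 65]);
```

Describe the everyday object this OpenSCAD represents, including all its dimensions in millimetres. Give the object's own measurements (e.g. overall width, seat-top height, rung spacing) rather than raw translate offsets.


A door frame. The clear opening is 780 mm wide and 1959 mm high. Two 90 mm wide jambs, 112 mm deep, stand either side of the opening from the floor to the top of the opening. A 65 mm thick head sits across the top of both jambs, spanning the full outside width of the frame.


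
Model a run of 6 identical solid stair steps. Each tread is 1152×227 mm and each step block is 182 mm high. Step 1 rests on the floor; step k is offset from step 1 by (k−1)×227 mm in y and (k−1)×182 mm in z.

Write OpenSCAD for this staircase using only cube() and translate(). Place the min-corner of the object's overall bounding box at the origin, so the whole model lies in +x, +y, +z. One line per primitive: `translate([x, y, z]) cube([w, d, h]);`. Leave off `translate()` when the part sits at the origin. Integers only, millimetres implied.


cube([1152, 227, 182]);
translate([0, 227, 182]) cube([1152, 227, 182]);
translate([0, 454, 364]) cube([1152, 227, 182]);
translate([0, 681, 546]) cube([1152, 227, 182]);
translate([0, 908, 728]) cube([1152, 227, 182]);
translate([0, 1135, 910]) cube([1152, 227, 182]);


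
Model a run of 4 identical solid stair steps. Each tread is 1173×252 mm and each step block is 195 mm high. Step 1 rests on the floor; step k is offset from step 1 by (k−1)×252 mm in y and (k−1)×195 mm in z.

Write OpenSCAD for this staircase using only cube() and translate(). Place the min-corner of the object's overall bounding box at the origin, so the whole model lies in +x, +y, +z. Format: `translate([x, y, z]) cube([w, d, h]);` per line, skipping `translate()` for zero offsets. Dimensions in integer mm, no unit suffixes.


cube([1173, 252, 195]);
translate([0, 252, 195]) cube([1173, 252, 195]);
translate([0, 504, 390]) cube([1173, 252, 195]);
translate([0, 756, 585]) cube([1173, 252, 195]);


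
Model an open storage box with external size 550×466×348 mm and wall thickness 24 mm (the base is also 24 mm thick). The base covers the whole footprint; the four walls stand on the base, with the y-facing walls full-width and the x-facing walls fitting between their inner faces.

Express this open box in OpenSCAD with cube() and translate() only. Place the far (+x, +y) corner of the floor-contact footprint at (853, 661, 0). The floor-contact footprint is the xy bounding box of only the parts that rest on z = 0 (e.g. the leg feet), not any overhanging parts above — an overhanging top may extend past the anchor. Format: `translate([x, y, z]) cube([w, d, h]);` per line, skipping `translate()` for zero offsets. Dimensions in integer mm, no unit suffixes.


translate([303, 195, 0]) cube([550, 466, 24]);
translate([303, 195, 24]) cube([550, 24, 324]);
translate([303, 637, 24]) cube([550, 24, 324]);
translate([303, 219, 24]) cube([24, 418, 324]);
translate([829, 219, 24]) cube([24, 418, 324]);


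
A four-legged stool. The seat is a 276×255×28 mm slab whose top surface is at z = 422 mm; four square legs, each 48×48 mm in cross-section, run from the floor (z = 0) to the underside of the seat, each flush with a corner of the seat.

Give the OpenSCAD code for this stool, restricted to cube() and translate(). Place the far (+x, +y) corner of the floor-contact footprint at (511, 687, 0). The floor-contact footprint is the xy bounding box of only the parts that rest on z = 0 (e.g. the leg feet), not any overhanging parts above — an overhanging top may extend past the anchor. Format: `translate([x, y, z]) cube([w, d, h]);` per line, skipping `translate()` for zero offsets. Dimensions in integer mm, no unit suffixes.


translate([235, 432, 394]) cube([276, 255, 28]);
translate([235, 432, 0]) cube([48, 48, 394]);
translate([463, 432, 0]) cube([48, 48, 394]);
translate([235, 639, 0]) cube([48, 48, 394]);
translate([463, 639, 0]) cube([48, 48, 394]);


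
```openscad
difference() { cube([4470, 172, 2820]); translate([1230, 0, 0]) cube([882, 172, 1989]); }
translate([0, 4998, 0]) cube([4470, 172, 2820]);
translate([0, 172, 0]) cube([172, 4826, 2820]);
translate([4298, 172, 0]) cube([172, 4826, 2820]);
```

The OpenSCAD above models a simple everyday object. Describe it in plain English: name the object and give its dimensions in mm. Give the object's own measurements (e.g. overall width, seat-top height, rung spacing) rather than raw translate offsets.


A single room: four walls, each 2820 mm tall and 172 mm thick, enclosing an outside footprint 4470×5170 mm (x × y), no floor or roof. The front and back walls (−y and +y sides) run the full x-width; the side walls fit between their inner faces. A door opening 882 mm wide and 1989 mm tall is cut through the front wall from the floor up, its −x edge 1230 mm from the wall's −x end.


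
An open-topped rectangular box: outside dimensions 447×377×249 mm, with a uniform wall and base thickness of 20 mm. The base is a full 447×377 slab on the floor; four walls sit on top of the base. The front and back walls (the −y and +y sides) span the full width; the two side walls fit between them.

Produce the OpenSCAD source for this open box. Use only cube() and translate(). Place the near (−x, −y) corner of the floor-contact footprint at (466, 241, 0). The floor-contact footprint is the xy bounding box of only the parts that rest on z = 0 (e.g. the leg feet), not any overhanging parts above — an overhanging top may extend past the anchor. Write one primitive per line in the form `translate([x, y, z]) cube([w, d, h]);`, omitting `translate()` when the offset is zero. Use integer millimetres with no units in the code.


translate([466, 241, 0]) cube([447, 377, 20]);
translate([466, 241, 20]) cube([447, 20, 229]);
translate([466, 598, 20]) cube([447, 20, 229]);
translate([466, 261, 20]) cube([20, 337, 229]);
translate([893, 261, 20]) cube([20, 337, 229]);


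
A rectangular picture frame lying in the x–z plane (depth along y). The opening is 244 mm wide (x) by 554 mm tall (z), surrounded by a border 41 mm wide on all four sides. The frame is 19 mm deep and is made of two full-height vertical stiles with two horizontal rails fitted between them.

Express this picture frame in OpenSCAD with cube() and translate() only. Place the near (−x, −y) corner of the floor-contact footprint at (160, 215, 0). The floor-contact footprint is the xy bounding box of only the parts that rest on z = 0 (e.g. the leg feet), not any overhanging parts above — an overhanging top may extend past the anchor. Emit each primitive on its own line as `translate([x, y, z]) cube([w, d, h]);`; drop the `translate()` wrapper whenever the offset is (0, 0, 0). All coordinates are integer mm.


translate([160, 215, 0]) cube([41, 19, 636]);
translate([445, 215, 0]) cube([41, 19, 636]);
translate([201, 215, 0]) cube([244, 19, 41]);
translate([201, 215, 595]) cube([244, 19, 41]);


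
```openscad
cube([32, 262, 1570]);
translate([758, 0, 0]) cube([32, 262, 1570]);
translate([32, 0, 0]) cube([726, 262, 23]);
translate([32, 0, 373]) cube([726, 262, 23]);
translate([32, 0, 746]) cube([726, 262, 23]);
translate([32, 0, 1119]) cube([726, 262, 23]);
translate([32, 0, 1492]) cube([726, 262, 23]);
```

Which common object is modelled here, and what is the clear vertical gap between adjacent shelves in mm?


A bookshelf. The clear shelf gap is 350 mm.

Two tall side panels with 5 horizontal boards between them — a bookshelf. The first two shelf undersides are at z = 0 and z = 373; with shelf thickness 23, the clear gap is 373 − 0 − 23 = 350 mm.


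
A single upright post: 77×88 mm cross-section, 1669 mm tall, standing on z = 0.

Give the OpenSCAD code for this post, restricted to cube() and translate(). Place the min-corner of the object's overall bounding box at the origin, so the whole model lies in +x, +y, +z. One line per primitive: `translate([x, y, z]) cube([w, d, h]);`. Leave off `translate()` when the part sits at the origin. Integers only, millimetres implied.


cube([77, 88, 1669]);


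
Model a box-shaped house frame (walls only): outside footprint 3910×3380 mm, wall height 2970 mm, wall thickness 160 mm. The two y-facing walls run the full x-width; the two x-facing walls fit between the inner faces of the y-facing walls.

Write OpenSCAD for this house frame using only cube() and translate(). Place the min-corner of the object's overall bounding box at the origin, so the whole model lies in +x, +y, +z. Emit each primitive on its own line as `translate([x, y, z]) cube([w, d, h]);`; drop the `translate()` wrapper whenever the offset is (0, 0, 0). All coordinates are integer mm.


cube([3910, 160, 2970]);
translate([0, 3220, 0]) cube([3910, 160, 2970]);
translate([0, 160, 0]) cube([160, 3060, 2970]);
translate([3750, 160, 0]) cube([160, 3060, 2970]);


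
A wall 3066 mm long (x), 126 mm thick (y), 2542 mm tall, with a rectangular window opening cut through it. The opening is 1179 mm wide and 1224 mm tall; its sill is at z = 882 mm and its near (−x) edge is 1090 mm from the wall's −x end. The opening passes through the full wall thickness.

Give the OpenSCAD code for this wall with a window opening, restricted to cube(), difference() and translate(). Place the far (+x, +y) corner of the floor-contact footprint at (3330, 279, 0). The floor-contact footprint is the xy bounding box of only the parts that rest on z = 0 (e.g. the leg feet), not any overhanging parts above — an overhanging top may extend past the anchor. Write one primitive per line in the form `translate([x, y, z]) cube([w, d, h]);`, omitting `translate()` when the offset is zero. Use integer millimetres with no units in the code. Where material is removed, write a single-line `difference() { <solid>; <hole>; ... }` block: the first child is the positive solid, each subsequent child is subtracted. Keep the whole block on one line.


difference() { translate([264, 153, 0]) cube([3066, 126, 2542]); translate([1354, 153, 882]) cube([1179, 126, 1224]); }


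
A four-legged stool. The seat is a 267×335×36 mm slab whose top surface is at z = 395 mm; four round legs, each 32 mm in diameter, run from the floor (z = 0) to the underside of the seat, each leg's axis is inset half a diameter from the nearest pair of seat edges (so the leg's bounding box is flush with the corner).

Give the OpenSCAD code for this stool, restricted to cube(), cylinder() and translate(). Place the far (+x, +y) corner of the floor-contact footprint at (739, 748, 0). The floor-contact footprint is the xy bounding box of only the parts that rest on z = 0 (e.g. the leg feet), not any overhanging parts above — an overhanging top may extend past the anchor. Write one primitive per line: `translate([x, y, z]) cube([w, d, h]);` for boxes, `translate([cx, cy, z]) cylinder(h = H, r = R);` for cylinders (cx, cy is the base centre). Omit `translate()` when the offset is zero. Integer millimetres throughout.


translate([472, 413, 359]) cube([267, 335, 36]);
translate([488, 429, 0]) cylinder(h = 359, r = 16);
translate([723, 429, 0]) cylinder(h = 359, r = 16);
translate([488, 732, 0]) cylinder(h = 359, r = 16);
translate([723, 732, 0]) cylinder(h = 359, r = 16);


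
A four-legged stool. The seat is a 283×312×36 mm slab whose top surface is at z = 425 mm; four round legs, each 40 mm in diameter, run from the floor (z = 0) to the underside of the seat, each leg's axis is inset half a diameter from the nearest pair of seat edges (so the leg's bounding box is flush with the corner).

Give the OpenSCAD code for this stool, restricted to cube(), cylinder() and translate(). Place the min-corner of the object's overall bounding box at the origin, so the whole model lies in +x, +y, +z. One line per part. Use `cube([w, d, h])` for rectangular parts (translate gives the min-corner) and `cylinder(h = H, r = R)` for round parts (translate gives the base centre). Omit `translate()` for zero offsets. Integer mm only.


// leg_h = 425 - 36 = 389
translate([0, 0, 389]) cube([283, 312, 36]);
translate([20, 20, 0]) cylinder(h = 389, r = 20);
translate([263, 20, 0]) cylinder(h = 389, r = 20);
translate([20, 292, 0]) cylinder(h = 389, r = 20);
translate([263, 292, 0]) cylinder(h = 389, r = 20);


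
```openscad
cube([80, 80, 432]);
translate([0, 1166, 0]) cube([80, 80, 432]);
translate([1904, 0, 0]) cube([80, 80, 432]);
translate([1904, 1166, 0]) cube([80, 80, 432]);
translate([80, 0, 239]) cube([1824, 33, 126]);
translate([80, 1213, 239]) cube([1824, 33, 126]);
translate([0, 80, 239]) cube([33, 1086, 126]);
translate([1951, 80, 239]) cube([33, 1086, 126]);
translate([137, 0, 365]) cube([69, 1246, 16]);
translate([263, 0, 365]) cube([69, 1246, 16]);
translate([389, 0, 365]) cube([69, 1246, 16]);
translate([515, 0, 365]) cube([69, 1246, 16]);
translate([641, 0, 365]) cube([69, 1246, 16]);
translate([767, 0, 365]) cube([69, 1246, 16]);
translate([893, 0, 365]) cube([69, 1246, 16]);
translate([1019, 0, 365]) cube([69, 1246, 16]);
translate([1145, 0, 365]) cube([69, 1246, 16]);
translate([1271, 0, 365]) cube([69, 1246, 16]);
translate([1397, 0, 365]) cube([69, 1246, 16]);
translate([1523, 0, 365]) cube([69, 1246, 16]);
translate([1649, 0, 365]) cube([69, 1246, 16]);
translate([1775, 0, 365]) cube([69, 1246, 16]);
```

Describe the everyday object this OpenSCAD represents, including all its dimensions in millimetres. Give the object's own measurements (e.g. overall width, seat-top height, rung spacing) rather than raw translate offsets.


A bed frame 1984 mm long (x) by 1246 mm wide (y). Four 80×80 mm corner posts, 432 mm tall, at the corners of the footprint. Four rails of 33 mm thickness and 126 mm height run between adjacent posts with their undersides at z = 239 mm, their outer faces flush with the outside of the frame (the two x-running rails run between the posts' inner faces; the two y-running rails run between the posts' inner faces). 14 slats, each 69 mm wide (x) and 16 mm thick, lie across the top of the two x-running rails, running the full 1246 mm width of the frame in y; along x they sit between the end posts with a 57 mm gap after the −x posts and between neighbouring slats, leaving 60 mm before the +x posts.


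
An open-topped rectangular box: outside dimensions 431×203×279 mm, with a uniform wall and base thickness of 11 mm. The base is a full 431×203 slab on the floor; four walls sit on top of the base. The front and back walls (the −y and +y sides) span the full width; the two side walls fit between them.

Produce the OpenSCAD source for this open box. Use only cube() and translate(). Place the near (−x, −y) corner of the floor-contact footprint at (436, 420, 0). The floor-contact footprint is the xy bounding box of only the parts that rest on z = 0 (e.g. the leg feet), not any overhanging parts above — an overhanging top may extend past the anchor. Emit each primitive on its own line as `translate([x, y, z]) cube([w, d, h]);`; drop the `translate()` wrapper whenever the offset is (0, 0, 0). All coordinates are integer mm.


translate([436, 420, 0]) cube([431, 203, 11]);
translate([436, 420, 11]) cube([431, 11, 268]);
translate([436, 612, 11]) cube([431, 11, 268]);
translate([436, 431, 11]) cube([11, 181, 268]);
translate([856, 431, 11]) cube([11, 181, 268]);


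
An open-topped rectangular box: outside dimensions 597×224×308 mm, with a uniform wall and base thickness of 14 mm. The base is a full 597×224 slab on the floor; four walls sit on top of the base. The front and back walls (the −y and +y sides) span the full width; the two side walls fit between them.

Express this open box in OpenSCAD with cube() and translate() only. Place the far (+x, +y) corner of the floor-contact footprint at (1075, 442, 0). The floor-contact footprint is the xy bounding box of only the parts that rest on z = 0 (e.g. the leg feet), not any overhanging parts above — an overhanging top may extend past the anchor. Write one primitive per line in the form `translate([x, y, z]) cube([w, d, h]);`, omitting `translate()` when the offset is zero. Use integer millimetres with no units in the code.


translate([478, 218, 0]) cube([597, 224, 14]);
translate([478, 218, 14]) cube([597, 14, 294]);
translate([478, 428, 14]) cube([597, 14, 294]);
translate([478, 232, 14]) cube([14, 196, 294]);
translate([1061, 232, 14]) cube([14, 196, 294]);


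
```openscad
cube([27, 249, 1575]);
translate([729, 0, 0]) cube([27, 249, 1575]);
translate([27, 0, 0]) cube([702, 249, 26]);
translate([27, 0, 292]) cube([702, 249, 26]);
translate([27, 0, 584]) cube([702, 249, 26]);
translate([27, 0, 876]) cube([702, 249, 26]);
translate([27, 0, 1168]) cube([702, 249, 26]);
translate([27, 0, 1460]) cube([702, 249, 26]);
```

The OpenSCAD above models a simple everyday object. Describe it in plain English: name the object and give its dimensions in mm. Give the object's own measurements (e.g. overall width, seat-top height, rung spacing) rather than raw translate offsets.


An open bookshelf. Two side panels, each 27 mm thick, 249 mm deep and 1575 mm tall, stand 756 mm apart (outside-to-outside). Between them sit 6 shelves, each 26 mm thick and 249 mm deep, spanning the full gap between the sides. The bottom shelf rests on the floor (its underside at z = 0) and the clear gap between one shelf's top and the next shelf's underside is 266 mm.


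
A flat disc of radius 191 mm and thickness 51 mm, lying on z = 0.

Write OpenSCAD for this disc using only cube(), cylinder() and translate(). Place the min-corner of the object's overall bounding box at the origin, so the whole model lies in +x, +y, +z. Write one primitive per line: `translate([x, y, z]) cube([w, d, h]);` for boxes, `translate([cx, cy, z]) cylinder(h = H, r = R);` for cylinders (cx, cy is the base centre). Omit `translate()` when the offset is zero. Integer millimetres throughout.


translate([191, 191, 0]) cylinder(h = 51, r = 191);


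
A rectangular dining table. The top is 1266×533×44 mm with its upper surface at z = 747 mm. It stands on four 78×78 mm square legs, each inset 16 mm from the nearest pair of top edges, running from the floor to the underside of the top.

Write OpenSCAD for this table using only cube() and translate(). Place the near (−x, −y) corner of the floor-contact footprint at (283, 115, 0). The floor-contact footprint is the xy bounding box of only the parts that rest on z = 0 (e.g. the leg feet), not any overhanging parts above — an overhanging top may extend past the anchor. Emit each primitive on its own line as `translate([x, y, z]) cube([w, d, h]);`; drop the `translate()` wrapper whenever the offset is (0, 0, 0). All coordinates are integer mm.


// leg_h = 747 - 44 = 703
translate([267, 99, 703]) cube([1266, 533, 44]);
translate([283, 115, 0]) cube([78, 78, 703]);
translate([1439, 115, 0]) cube([78, 78, 703]);
translate([283, 538, 0]) cube([78, 78, 703]);
translate([1439, 538, 0]) cube([78, 78, 703]);
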